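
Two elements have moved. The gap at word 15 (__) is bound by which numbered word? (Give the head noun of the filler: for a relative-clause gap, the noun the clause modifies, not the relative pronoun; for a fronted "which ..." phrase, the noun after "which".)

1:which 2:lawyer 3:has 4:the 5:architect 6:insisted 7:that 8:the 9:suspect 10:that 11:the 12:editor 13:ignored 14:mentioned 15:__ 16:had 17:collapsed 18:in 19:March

2

The marked gap is the subject of "collapsed".
Its filler is the fronted wh-phrase "which lawyer", at word 2.
(The other dependency links word 9 to a gap after word 13.)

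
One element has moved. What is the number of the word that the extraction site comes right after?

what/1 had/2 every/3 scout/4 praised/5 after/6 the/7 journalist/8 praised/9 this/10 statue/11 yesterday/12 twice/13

5

The displaced element is "what" (word 1).
It functions as the direct object of "praised", so the gap sits immediately after word 5 ("praised").
Base order: Every scout had praised what after the journalist praised this statue yesterday twice.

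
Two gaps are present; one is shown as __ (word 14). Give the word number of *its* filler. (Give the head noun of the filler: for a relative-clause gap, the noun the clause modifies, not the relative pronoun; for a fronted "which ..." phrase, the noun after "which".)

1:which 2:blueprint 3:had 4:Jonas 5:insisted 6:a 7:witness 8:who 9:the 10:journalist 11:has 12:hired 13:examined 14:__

2

The marked gap is the direct object of "examined".
Its filler is the fronted wh-phrase "which blueprint", at word 2.
(The other dependency links word 7 to a gap after word 12.)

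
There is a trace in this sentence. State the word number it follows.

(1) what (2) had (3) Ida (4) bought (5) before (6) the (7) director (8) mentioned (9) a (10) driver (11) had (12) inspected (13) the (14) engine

4

The displaced element is "what" (word 1).
It functions as the direct object of "bought", so the gap sits immediately after word 4 ("bought").
Base order: Ida had bought what before the director mentioned a driver had inspected the engine.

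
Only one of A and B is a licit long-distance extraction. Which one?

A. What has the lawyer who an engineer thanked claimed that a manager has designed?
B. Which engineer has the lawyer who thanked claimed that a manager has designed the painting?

A

In B, the wh-phrase is extracted from inside a complex-NP island (relative clause) (introduced by "who"), which blocks movement.
In A, the extraction path crosses only that-complement boundaries, which are transparent.
So A is grammatical.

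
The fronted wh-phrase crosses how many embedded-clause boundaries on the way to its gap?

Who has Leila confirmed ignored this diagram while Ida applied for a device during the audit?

"who" is extracted from the subject of "ignored".
Boundaries crossed, outermost first: [Ø] — 1 in total.

1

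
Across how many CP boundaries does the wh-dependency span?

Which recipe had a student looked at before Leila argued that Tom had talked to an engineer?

0

"which recipe" originates inside the matrix clause — no clause boundary is crossed.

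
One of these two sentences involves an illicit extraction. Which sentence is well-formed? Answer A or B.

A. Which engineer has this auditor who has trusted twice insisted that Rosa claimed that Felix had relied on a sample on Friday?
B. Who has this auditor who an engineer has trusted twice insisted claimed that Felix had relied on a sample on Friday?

B

In A, the wh-phrase is extracted from inside a complex-NP island (relative clause) (introduced by "who"), which blocks movement.
In B, the extraction path crosses only that-complement boundaries, which are transparent.
So B is grammatical.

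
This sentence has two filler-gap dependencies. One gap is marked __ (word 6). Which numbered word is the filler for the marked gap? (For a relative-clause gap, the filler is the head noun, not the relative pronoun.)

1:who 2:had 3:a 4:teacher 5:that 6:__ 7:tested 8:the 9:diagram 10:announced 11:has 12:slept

4

The marked gap is inside the relative clause, the subject of "tested".
Its filler is the head noun "teacher" (via "that"), at word 4.
(The other dependency links word 1 to a gap after word 10.)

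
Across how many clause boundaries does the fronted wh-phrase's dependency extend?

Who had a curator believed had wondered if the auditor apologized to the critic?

1

"who" is extracted from the subject of "wondered".
Boundaries crossed, outermost first: [Ø] — 1 in total.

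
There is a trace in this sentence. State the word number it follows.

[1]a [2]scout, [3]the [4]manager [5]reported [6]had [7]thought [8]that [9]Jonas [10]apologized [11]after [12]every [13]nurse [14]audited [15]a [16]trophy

5

The displaced element is "a scout" (word 2).
It is linked across 1 clause boundary (Ø).
It functions as the subject of "thought", so the gap sits immediately after word 5 ("reported").
Base order: The manager reported a scout had thought that Jonas apologized after every nurse audited a trophy.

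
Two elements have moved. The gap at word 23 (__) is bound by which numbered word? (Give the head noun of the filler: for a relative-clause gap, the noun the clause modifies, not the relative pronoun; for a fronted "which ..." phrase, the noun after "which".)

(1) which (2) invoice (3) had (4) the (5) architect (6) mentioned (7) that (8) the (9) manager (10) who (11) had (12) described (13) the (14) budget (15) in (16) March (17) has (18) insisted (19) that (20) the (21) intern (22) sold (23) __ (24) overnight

The marked gap is the direct object of "sold".
Its filler is the fronted wh-phrase "which invoice", at word 2.
(The other dependency links word 9 to a gap after word 10.)

2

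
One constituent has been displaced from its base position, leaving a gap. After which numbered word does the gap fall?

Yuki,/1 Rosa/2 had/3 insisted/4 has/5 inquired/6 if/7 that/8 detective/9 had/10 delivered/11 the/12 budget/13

The displaced element is "Yuki" (word 1).
It is linked across 1 clause boundary (Ø).
It functions as the subject of "inquired", so the gap sits immediately after word 4 ("insisted").
Base order: Rosa had insisted that Yuki has inquired if that detective had delivered the budget.

4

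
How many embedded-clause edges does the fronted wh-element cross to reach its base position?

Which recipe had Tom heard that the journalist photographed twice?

"which recipe" is extracted from the object of "photographed".
Boundaries crossed, outermost first: [that] — 1 in total.

1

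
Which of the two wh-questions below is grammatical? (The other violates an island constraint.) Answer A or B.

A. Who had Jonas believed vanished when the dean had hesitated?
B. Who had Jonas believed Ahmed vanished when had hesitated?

In B, the wh-phrase is extracted from inside an adjunct island (introduced by "when"), which blocks movement.
In A, the extraction path crosses only that-complement boundaries, which are transparent.
So A is grammatical.

A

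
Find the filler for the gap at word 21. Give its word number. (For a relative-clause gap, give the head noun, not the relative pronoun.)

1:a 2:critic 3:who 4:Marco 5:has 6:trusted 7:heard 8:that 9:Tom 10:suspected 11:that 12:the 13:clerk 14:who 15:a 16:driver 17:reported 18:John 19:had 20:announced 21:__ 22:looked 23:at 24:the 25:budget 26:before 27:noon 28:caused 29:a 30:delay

The gap at 21 is the subject of "looked", inside a relative clause.
The relative pronoun is "who" (word 14); it is bound by the head noun immediately before it.
Its filler is the head noun "clerk", at word 13.

13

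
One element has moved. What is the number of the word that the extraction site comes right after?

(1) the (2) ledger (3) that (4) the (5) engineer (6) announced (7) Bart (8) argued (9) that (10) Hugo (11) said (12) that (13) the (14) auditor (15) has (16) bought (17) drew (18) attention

16

The displaced element is "the ledger" (word 2).
It is linked across 3 clause boundaries (Ø → that → that).
It functions as the direct object of "bought", so the gap sits immediately after word 16 ("bought").
Base order: The engineer announced Bart argued that Hugo said that the auditor has bought the ledger.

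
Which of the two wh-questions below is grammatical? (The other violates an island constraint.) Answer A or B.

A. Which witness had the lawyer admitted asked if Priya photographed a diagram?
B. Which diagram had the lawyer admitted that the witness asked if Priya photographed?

In B, the wh-phrase is extracted from inside a wh-island (introduced by "if"), which blocks movement.
In A, the extraction path crosses only that-complement boundaries, which are transparent.
So A is grammatical.

A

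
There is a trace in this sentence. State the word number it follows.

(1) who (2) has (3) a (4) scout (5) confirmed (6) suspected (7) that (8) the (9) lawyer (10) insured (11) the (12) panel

5

The displaced element is "who" (word 1).
It is linked across 1 clause boundary (Ø).
It functions as the subject of "suspected", so the gap sits immediately after word 5 ("confirmed").
Base order: A scout has confirmed that who suspected that the lawyer insured the panel.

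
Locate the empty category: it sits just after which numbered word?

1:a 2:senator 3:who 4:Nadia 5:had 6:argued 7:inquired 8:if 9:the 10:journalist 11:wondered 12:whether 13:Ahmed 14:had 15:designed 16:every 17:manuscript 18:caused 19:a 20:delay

6

The displaced element is "a senator" (word 2).
It is linked across 1 clause boundary (Ø).
It functions as the subject of "inquired", so the gap sits immediately after word 6 ("argued").
Base order: Nadia had argued a senator inquired if the journalist wondered whether Ahmed had designed every manuscript.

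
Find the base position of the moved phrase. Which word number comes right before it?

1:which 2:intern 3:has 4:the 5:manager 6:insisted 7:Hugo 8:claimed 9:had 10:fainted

8

The displaced element is "which intern" (word 2).
It is linked across 2 clause boundaries (Ø → Ø).
It functions as the subject of "fainted", so the gap sits immediately after word 8 ("claimed").
Base order: The manager has insisted Hugo claimed which intern had fainted.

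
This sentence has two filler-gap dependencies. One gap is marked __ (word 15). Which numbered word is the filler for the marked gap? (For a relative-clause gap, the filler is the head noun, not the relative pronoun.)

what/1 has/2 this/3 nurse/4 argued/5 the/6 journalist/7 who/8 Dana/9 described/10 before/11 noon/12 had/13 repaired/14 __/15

1

The marked gap is the direct object of "repaired".
Its filler is the fronted wh-phrase "what", at word 1.
(The other dependency links word 7 to a gap after word 10.)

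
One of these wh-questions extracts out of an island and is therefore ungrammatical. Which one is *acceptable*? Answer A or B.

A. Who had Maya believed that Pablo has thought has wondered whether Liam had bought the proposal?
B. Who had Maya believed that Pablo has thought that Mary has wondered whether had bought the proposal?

A

In B, the wh-phrase is extracted from inside a wh-island (introduced by "whether"), which blocks movement.
In A, the extraction path crosses only that-complement boundaries, which are transparent.
So A is grammatical.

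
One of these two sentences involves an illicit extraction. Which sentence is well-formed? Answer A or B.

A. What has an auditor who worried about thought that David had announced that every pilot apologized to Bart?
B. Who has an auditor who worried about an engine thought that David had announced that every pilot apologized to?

B

In A, the wh-phrase is extracted from inside a complex-NP island (relative clause) (introduced by "who"), which blocks movement.
In B, the extraction path crosses only that-complement boundaries, which are transparent.
So B is grammatical.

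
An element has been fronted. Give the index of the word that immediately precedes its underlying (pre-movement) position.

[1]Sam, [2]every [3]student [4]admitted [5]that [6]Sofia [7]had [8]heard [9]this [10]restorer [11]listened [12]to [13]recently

The displaced element is "Sam" (word 1).
It is linked across 2 clause boundaries (that → Ø).
It functions as the object of the preposition "to" of "listened", so the gap sits immediately after word 12 ("to").
Base order: Every student admitted that Sofia had heard this restorer listened to Sam recently.

12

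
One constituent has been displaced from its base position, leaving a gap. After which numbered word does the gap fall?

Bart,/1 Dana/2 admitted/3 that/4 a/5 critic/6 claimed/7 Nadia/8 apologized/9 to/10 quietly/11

10

The displaced element is "Bart" (word 1).
It is linked across 2 clause boundaries (that → Ø).
It functions as the object of the preposition "to" of "apologized", so the gap sits immediately after word 10 ("to").
Base order: Dana admitted that a critic claimed Nadia apologized to Bart quietly.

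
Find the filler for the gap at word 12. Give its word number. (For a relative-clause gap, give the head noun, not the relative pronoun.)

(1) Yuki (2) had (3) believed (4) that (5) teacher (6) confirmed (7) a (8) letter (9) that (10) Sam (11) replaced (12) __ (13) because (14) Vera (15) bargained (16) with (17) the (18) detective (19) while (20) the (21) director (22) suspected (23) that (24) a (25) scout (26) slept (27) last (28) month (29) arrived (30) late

The gap at 12 is the object of "replaced", inside a relative clause.
The relative pronoun is "that" (word 9); it is bound by the head noun immediately before it.
Its filler is the head noun "letter", at word 8.

8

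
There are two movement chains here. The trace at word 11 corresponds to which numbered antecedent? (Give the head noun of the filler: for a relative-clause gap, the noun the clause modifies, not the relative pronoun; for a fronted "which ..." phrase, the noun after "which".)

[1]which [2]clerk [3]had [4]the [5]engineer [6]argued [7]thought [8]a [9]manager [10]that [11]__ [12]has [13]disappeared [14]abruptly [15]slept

9

The marked gap is inside the relative clause, the subject of "disappeared".
Its filler is the head noun "manager" (via "that"), at word 9.
(The other dependency links word 2 to a gap after word 6.)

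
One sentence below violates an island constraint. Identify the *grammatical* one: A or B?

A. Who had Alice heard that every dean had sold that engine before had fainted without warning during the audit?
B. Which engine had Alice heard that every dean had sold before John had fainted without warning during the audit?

B

In A, the wh-phrase is extracted from inside an adjunct island (introduced by "before"), which blocks movement.
In B, the extraction path crosses only that-complement boundaries, which are transparent.
So B is grammatical.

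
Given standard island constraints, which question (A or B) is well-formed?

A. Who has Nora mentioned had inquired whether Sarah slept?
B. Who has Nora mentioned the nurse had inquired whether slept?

A

In B, the wh-phrase is extracted from inside a wh-island (introduced by "whether"), which blocks movement.
In A, the extraction path crosses only that-complement boundaries, which are transparent.
So A is grammatical.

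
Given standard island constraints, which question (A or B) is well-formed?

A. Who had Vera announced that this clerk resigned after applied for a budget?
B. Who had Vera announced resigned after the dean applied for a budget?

B

In A, the wh-phrase is extracted from inside an adjunct island (introduced by "after"), which blocks movement.
In B, the extraction path crosses only that-complement boundaries, which are transparent.
So B is grammatical.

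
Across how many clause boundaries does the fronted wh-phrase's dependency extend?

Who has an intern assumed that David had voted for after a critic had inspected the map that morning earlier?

1

"who" is extracted from the PP object of "voted".
Boundaries crossed, outermost first: [that] — 1 in total.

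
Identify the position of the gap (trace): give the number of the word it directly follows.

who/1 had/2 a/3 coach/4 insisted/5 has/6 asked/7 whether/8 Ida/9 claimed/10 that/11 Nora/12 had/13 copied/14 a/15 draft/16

5

The displaced element is "who" (word 1).
It is linked across 1 clause boundary (Ø).
It functions as the subject of "asked", so the gap sits immediately after word 5 ("insisted").
Base order: A coach had insisted who has asked whether Ida claimed that Nora had copied a draft.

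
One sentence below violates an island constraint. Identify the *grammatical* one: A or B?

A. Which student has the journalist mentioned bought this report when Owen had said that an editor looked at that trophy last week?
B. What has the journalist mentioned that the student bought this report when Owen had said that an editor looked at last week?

A

In B, the wh-phrase is extracted from inside an adjunct island (introduced by "when"), which blocks movement.
In A, the extraction path crosses only that-complement boundaries, which are transparent.
So A is grammatical.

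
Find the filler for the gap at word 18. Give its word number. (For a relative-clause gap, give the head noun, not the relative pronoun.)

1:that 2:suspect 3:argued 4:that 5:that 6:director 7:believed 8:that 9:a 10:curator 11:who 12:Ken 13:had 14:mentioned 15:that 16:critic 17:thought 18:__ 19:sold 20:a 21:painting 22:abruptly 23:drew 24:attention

10

The gap at 18 is the subject of "sold", inside a relative clause.
The relative pronoun is "who" (word 11); it is bound by the head noun immediately before it.
Its filler is the head noun "curator", at word 10.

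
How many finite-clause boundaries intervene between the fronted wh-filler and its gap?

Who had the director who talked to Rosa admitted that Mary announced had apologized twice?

"who" is extracted from the subject of "apologized".
Boundaries crossed, outermost first: [that], [Ø] — 2 in total.

2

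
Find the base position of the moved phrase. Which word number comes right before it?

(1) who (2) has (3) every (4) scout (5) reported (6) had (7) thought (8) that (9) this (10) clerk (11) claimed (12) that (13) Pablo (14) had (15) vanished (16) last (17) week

The displaced element is "who" (word 1).
It is linked across 1 clause boundary (Ø).
It functions as the subject of "thought", so the gap sits immediately after word 5 ("reported").
Base order: Every scout has reported that who had thought that this clerk claimed that Pablo had vanished last week.

5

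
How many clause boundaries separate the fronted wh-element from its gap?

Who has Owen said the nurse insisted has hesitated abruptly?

"who" is extracted from the subject of "hesitated".
Boundaries crossed, outermost first: [Ø], [Ø] — 2 in total.

2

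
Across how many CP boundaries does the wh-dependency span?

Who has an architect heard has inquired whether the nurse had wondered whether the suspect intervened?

"who" is extracted from the subject of "inquired".
Boundaries crossed, outermost first: [Ø] — 1 in total.

1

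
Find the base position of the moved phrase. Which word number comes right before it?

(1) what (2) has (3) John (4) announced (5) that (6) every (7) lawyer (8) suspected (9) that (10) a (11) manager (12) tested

The displaced element is "what" (word 1).
It is linked across 2 clause boundaries (that → that).
It functions as the direct object of "tested", so the gap sits immediately after word 12 ("tested").
Base order: John has announced that every lawyer suspected that a manager tested what.

12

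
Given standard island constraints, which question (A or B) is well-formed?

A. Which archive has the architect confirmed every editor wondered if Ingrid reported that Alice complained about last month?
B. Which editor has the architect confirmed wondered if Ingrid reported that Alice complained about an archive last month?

In A, the wh-phrase is extracted from inside a wh-island (introduced by "if"), which blocks movement.
In B, the extraction path crosses only that-complement boundaries, which are transparent.
So B is grammatical.

B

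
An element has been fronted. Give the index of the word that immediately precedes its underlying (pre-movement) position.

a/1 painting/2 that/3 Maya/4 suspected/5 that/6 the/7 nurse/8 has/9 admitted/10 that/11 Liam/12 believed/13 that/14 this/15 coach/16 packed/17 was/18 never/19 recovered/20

17

The displaced element is "a painting" (word 2).
It is linked across 3 clause boundaries (that → that → that).
It functions as the direct object of "packed", so the gap sits immediately after word 17 ("packed").
Base order: Maya suspected that the nurse has admitted that Liam believed that this coach packed a painting.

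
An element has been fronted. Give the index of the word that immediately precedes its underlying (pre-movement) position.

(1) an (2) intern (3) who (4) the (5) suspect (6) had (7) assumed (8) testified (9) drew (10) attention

7

The displaced element is "an intern" (word 2).
It is linked across 1 clause boundary (Ø).
It functions as the subject of "testified", so the gap sits immediately after word 7 ("assumed").
Base order: The suspect had assumed that an intern testified.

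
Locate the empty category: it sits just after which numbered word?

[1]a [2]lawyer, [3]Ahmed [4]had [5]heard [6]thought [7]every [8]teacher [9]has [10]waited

The displaced element is "a lawyer" (word 2).
It is linked across 1 clause boundary (Ø).
It functions as the subject of "thought", so the gap sits immediately after word 5 ("heard").
Base order: Ahmed had heard a lawyer thought every teacher has waited.

5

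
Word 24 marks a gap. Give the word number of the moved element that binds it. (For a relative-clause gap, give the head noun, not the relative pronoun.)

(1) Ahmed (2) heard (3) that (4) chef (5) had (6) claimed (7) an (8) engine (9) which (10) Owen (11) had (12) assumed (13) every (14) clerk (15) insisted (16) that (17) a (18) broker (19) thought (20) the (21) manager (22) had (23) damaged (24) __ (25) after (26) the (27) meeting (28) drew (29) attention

The gap at 24 is the object of "damaged", inside a relative clause.
The relative pronoun is "which" (word 9); it is bound by the head noun immediately before it.
Its filler is the head noun "engine", at word 8.

8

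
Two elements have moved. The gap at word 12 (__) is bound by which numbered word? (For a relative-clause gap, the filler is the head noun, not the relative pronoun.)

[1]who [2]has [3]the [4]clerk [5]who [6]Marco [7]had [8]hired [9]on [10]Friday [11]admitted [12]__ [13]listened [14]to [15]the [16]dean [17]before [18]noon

The marked gap is the subject of "listened".
Its filler is the fronted wh-phrase "who", at word 1.
(The other dependency links word 4 to a gap after word 8.)

1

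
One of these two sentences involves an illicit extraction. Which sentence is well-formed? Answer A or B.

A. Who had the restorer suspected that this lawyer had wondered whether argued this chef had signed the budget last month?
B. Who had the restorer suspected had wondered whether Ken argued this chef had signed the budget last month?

In A, the wh-phrase is extracted from inside a wh-island (introduced by "whether"), which blocks movement.
In B, the extraction path crosses only that-complement boundaries, which are transparent.
So B is grammatical.

B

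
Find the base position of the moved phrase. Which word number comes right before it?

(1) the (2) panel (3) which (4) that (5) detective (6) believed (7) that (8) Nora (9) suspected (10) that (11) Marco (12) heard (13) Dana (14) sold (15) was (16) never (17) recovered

The displaced element is "the panel" (word 2).
It is linked across 3 clause boundaries (that → that → Ø).
It functions as the direct object of "sold", so the gap sits immediately after word 14 ("sold").
Base order: That detective believed that Nora suspected that Marco heard Dana sold the panel.

14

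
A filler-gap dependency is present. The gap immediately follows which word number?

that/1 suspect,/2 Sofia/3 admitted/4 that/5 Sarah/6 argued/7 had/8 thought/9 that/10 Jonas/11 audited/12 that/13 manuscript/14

7

The displaced element is "that suspect" (word 2).
It is linked across 2 clause boundaries (that → Ø).
It functions as the subject of "thought", so the gap sits immediately after word 7 ("argued").
Base order: Sofia admitted that Sarah argued that that suspect had thought that Jonas audited that manuscript.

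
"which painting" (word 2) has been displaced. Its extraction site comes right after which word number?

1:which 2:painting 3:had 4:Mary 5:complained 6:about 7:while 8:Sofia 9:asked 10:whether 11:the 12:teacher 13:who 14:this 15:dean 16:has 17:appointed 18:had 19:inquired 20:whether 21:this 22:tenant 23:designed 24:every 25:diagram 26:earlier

The displaced element is "which painting" (word 2).
It functions as the object of the preposition "about" of "complained", so the gap sits immediately after word 6 ("about").
Base order: Mary had complained about which painting while Sofia asked whether the teacher who this dean has appointed had inquired whether this tenant designed every diagram earlier.

6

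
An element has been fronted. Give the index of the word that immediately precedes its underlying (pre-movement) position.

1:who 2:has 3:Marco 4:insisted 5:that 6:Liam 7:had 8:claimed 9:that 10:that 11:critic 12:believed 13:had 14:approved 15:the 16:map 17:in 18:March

12

The displaced element is "who" (word 1).
It is linked across 3 clause boundaries (that → that → Ø).
It functions as the subject of "approved", so the gap sits immediately after word 12 ("believed").
Base order: Marco has insisted that Liam had claimed that that critic believed that who had approved the map in March.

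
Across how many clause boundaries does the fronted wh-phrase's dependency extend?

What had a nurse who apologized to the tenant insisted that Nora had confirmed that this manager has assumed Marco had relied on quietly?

"what" is extracted from the PP object of "relied".
Boundaries crossed, outermost first: [that], [that], [Ø] — 3 in total.

3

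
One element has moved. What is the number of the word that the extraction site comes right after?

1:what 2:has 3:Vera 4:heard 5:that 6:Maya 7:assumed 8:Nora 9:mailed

9

The displaced element is "what" (word 1).
It is linked across 2 clause boundaries (that → Ø).
It functions as the direct object of "mailed", so the gap sits immediately after word 9 ("mailed").
Base order: Vera has heard that Maya assumed Nora mailed what.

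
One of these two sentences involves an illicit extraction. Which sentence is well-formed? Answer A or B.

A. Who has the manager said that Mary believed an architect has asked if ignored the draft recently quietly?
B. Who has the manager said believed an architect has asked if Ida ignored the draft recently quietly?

In A, the wh-phrase is extracted from inside a wh-island (introduced by "if"), which blocks movement.
In B, the extraction path crosses only that-complement boundaries, which are transparent.
So B is grammatical.

B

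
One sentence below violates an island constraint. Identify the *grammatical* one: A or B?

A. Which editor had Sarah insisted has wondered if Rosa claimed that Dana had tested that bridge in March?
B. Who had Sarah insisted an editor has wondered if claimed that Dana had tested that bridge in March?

A

In B, the wh-phrase is extracted from inside a wh-island (introduced by "if"), which blocks movement.
In A, the extraction path crosses only that-complement boundaries, which are transparent.
So A is grammatical.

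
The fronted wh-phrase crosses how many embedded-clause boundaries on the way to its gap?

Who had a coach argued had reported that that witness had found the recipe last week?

1

"who" is extracted from the subject of "reported".
Boundaries crossed, outermost first: [Ø] — 1 in total.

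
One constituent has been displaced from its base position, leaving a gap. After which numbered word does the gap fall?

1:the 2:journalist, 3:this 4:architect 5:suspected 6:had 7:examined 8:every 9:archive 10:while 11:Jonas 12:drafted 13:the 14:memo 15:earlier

5

The displaced element is "the journalist" (word 2).
It is linked across 1 clause boundary (Ø).
It functions as the subject of "examined", so the gap sits immediately after word 5 ("suspected").
Base order: This architect suspected that the journalist had examined every archive while Jonas drafted the memo earlier.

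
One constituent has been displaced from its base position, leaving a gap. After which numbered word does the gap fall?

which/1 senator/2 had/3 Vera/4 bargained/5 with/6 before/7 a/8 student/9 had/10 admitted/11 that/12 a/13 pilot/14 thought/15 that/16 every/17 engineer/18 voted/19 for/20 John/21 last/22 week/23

6

The displaced element is "which senator" (word 2).
It functions as the object of the preposition "with" of "bargained", so the gap sits immediately after word 6 ("with").
Base order: Vera had bargained with which senator before a student had admitted that a pilot thought that every engineer voted for John last week.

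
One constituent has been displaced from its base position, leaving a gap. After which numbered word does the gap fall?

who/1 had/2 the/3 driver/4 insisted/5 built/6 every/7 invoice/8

The displaced element is "who" (word 1).
It is linked across 1 clause boundary (Ø).
It functions as the subject of "built", so the gap sits immediately after word 5 ("insisted").
Base order: The driver had insisted that who built every invoice.

5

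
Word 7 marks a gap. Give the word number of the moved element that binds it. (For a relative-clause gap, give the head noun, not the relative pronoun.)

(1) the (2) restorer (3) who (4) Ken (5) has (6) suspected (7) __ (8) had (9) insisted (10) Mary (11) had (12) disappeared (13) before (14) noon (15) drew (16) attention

2

The gap at 7 is the subject of "insisted", inside a relative clause.
The relative pronoun is "who" (word 3); it is bound by the head noun immediately before it.
Its filler is the head noun "restorer", at word 2.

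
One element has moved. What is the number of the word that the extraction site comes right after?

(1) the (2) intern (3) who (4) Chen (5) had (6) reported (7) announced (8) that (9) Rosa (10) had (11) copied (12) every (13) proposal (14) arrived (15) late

The displaced element is "the intern" (word 2).
It is linked across 1 clause boundary (Ø).
It functions as the subject of "announced", so the gap sits immediately after word 6 ("reported").
Base order: Chen had reported that the intern announced that Rosa had copied every proposal.

6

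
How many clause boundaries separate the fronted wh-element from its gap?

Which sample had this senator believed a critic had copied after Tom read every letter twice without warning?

"which sample" is extracted from the object of "copied".
Boundaries crossed, outermost first: [Ø] — 1 in total.

1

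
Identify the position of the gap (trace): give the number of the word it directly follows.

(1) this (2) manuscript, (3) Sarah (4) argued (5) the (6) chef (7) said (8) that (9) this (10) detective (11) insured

The displaced element is "this manuscript" (word 2).
It is linked across 2 clause boundaries (Ø → that).
It functions as the direct object of "insured", so the gap sits immediately after word 11 ("insured").
Base order: Sarah argued the chef said that this detective insured this manuscript.

11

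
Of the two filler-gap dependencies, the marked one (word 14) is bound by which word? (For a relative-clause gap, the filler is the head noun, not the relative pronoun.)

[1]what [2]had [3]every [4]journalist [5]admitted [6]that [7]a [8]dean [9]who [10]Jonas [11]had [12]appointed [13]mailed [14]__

1

The marked gap is the direct object of "mailed".
Its filler is the fronted wh-phrase "what", at word 1.
(The other dependency links word 8 to a gap after word 12.)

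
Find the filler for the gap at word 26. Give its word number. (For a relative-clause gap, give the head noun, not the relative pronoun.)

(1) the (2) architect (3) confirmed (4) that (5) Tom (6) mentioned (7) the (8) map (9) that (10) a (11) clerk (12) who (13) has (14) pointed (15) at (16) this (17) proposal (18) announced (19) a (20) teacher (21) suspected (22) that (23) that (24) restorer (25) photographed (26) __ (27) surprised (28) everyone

The gap at 26 is the object of "photographed", inside a relative clause.
The relative pronoun is "that" (word 9); it is bound by the head noun immediately before it.
Its filler is the head noun "map", at word 8.

8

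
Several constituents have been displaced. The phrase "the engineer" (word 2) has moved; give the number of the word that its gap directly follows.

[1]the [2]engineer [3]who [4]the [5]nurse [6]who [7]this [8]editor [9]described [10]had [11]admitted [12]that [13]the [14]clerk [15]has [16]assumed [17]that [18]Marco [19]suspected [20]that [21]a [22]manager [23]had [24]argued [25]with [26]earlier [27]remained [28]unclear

25

The displaced element is "the engineer" (word 2).
It is linked across 3 clause boundaries (that → that → that).
It functions as the object of the preposition "with" of "argued", so the gap sits immediately after word 25 ("with").
Base order: The nurse who this editor described had admitted that the clerk has assumed that Marco suspected that a manager had argued with the engineer earlier.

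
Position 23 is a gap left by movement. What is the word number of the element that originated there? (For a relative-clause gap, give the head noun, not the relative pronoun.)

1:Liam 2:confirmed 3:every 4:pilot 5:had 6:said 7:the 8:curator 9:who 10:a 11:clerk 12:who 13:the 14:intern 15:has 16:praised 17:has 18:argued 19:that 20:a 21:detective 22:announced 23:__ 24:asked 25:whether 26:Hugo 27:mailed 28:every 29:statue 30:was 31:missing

8

The gap at 23 is the subject of "asked", inside a relative clause.
The relative pronoun is "who" (word 9); it is bound by the head noun immediately before it.
Its filler is the head noun "curator", at word 8.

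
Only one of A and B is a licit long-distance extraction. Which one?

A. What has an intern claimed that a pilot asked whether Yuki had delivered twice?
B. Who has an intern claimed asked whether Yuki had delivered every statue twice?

B

In A, the wh-phrase is extracted from inside a wh-island (introduced by "whether"), which blocks movement.
In B, the extraction path crosses only that-complement boundaries, which are transparent.
So B is grammatical.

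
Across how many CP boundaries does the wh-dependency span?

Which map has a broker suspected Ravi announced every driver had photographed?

2

"which map" is extracted from the object of "photographed".
Boundaries crossed, outermost first: [Ø], [Ø] — 2 in total.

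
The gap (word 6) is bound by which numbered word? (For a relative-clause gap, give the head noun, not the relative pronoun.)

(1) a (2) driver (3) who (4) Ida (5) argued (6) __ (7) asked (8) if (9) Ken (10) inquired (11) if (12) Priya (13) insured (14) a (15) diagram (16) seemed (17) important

2

The gap at 6 is the subject of "asked", inside a relative clause.
The relative pronoun is "who" (word 3); it is bound by the head noun immediately before it.
Its filler is the head noun "driver", at word 2.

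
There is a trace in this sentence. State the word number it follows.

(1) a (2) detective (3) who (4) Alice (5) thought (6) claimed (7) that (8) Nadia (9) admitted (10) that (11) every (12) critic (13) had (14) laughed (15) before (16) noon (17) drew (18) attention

5

The displaced element is "a detective" (word 2).
It is linked across 1 clause boundary (Ø).
It functions as the subject of "claimed", so the gap sits immediately after word 5 ("thought").
Base order: Alice thought that a detective claimed that Nadia admitted that every critic had laughed before noon.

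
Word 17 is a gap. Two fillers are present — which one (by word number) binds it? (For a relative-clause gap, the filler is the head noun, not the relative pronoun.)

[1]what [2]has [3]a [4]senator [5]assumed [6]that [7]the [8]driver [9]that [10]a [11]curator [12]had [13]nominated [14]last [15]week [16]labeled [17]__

The marked gap is the direct object of "labeled".
Its filler is the fronted wh-phrase "what", at word 1.
(The other dependency links word 8 to a gap after word 13.)

1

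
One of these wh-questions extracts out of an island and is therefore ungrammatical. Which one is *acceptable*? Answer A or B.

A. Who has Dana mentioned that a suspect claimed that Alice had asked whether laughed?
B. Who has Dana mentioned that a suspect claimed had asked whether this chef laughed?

B

In A, the wh-phrase is extracted from inside a wh-island (introduced by "whether"), which blocks movement.
In B, the extraction path crosses only that-complement boundaries, which are transparent.
So B is grammatical.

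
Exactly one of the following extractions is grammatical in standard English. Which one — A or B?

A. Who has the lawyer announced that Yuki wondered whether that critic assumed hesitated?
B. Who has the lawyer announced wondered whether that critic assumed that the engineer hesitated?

B

In A, the wh-phrase is extracted from inside a wh-island (introduced by "whether"), which blocks movement.
In B, the extraction path crosses only that-complement boundaries, which are transparent.
So B is grammatical.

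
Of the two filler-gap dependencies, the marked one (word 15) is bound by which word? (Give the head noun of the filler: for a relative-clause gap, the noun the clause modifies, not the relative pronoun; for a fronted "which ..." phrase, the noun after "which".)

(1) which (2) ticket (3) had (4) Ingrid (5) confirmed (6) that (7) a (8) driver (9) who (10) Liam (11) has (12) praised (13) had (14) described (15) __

2

The marked gap is the direct object of "described".
Its filler is the fronted wh-phrase "which ticket", at word 2.
(The other dependency links word 8 to a gap after word 12.)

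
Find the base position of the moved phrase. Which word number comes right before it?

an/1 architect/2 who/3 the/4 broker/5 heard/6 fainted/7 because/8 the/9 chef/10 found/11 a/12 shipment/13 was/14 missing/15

6

The displaced element is "an architect" (word 2).
It is linked across 1 clause boundary (Ø).
It functions as the subject of "fainted", so the gap sits immediately after word 6 ("heard").
Base order: The broker heard that an architect fainted because the chef found a shipment.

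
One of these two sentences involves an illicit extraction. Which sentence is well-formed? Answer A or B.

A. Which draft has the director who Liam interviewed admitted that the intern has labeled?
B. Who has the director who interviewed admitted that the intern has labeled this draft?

In B, the wh-phrase is extracted from inside a complex-NP island (relative clause) (introduced by "who"), which blocks movement.
In A, the extraction path crosses only that-complement boundaries, which are transparent.
So A is grammatical.

A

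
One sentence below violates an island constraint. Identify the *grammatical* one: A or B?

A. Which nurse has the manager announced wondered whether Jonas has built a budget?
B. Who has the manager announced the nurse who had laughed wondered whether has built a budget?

In B, the wh-phrase is extracted from inside a wh-island (introduced by "whether"), which blocks movement.
In A, the extraction path crosses only that-complement boundaries, which are transparent.
So A is grammatical.

A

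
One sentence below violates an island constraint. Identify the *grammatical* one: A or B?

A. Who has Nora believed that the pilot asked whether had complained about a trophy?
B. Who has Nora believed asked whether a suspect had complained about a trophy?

In A, the wh-phrase is extracted from inside a wh-island (introduced by "whether"), which blocks movement.
In B, the extraction path crosses only that-complement boundaries, which are transparent.
So B is grammatical.

B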